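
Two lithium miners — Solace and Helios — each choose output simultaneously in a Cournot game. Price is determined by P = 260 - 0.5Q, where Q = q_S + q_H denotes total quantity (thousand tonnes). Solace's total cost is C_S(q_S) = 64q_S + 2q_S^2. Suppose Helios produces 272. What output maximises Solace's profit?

12

With the rival's output fixed at 272, Solace's profit is π_S = (260 - (1/2)·272 - (1/2)q_S)q_S - (64q_S + 2q_S²) = (124 - (1/2)q_S)q_S - (64q_S + 2q_S²).
∂π_S/∂q_S = 60 - 5q_S = 0, so q_S = 12.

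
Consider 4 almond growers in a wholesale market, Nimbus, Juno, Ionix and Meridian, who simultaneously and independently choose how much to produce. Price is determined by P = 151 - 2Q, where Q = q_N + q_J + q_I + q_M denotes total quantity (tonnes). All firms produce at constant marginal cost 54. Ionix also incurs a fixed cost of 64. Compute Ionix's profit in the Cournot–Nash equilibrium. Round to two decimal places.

124.18

Each firm earns π_i = (151 - 2Q)q_i - 54q_i.
Setting ∂π_i/∂q_i = 0 with rivals' quantities fixed: 97 - 4q_i - 2·Σ_{j≠i} q_j = 0.
By symmetry each firm produces the same amount; substituting Σ_{j≠i} q_j = 3q_i yields q_i = 97/10.
Price P = 151 - 2·(194/5) = 367/5.
Ionix's profit: (367/5 - 54)·(97/10) - 64 = 124.1800.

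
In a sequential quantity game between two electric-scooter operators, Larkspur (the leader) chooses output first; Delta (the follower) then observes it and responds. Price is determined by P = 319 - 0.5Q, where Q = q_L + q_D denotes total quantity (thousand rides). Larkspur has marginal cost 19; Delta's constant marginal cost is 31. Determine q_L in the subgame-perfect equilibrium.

The follower Delta best-responds to any q_L: π_D = (319 - 0.5Q)q_D - 31q_D.
Setting the follower's marginal profit to zero, 288 - (1/2)q_L - q_D = 0, i.e. q_D = (288 - (1/2)q_L).
The leader anticipates this reaction. Substituting into P = 319 - 0.5Q gives P = 175 - (1/4)q_L, so π_L = (175 - (1/4)q_L)q_L - 19q_L.
The leader's first-order condition 156 - (1/2)q_L = 0 yields q_L = 312.
Then q_D = (288 - (1/2)·312) = 132.

312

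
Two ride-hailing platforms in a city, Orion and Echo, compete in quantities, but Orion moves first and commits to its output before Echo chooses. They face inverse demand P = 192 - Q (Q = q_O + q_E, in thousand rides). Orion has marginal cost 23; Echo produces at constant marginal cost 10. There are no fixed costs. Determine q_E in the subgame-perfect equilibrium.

52

The follower Echo best-responds to any q_O: π_E = (192 - Q)q_E - 10q_E.
∂π_E/∂q_E = 182 - q_O - 2q_E = 0 gives the reaction function q_E = (182 - q_O)/2.
Orion substitutes q_E(q_O) into its own profit: π_O = q_O(192 - q_O - (182 - q_O)/2) - 23q_O = (101 - (1/2)q_O)q_O - 23q_O.
Leader FOC: 78 - q_O = 0, so q_O = 78.
Then q_E = (182 - 78)/2 = 52.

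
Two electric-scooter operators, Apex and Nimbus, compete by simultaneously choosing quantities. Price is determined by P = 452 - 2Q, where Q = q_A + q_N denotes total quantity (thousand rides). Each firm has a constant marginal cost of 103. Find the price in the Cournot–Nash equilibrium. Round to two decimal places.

Each firm earns π_i = (452 - 2Q)q_i - 103q_i.
First-order condition (treating rivals' output as given): 349 - 4q_i - 2q_j = 0.
With identical firms every q_j equals q_i, so q_j = q_i and 349 = 6q_i, giving q_i = 349/6.
Total output Q = 349/3, so price P = 452 - 2·(349/3) = 658/3.

219.33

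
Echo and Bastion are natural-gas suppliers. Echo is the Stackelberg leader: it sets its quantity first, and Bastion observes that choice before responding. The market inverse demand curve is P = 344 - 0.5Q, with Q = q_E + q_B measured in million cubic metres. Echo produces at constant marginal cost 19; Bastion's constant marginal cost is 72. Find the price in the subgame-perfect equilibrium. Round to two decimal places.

113.50

Solve by backward induction. Given q_E, the follower Bastion maximises π_B = (344 - (1/2)q_E - (1/2)q_B)q_B - 72q_B.
∂π_B/∂q_B = 272 - (1/2)q_E - q_B = 0 gives the reaction function q_B = (272 - (1/2)q_E).
The leader anticipates this reaction. Substituting into P = 344 - 0.5Q gives P = 208 - (1/4)q_E, so π_E = (208 - (1/4)q_E)q_E - 19q_E.
Leader FOC: 189 - (1/2)q_E = 0, so q_E = 378.
Then q_B = (272 - (1/2)·378) = 83.
Total output Q = 461, so price P = 344 - (1/2)·461 = 227/2.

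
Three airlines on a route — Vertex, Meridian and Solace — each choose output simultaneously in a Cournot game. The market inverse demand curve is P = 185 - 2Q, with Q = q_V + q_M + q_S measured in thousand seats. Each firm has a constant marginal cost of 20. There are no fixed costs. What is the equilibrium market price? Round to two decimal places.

61.25

A representative firm's profit is π_i = q_i(185 - 2Q) - 20q_i.
First-order condition (treating rivals' output as given): 165 - 4q_i - 2·Σ_{j≠i} q_j = 0.
With identical firms every q_j equals q_i, so Σ_{j≠i} q_j = 2q_i and 165 = 8q_i, giving q_i = 165/8.
Total output Q = 495/8, so price P = 185 - 2·(495/8) = 245/4.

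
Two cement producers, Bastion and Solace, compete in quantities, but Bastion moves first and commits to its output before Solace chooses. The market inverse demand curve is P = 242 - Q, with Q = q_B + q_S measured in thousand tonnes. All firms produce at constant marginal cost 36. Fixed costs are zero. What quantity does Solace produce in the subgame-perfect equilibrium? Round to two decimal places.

Solve by backward induction. Given q_B, the follower Solace maximises π_S = (242 - q_B - q_S)q_S - 36q_S.
Setting the follower's marginal profit to zero, 206 - q_B - 2q_S = 0, i.e. q_S = (206 - q_B)/2.
Bastion substitutes q_S(q_B) into its own profit: π_B = q_B(242 - q_B - (206 - q_B)/2) - 36q_B = (139 - (1/2)q_B)q_B - 36q_B.
Leader FOC: 103 - q_B = 0, so q_B = 103.
Then q_S = (206 - 103)/2 = 103/2.

51.50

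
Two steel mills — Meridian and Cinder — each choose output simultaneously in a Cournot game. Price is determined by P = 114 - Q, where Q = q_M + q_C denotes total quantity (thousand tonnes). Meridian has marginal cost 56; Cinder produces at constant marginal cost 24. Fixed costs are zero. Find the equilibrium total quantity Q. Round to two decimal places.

49.33

Meridian's profit: π_M = (114 - Q)q_M - (56q_M). Setting ∂π_M/∂q_M = 0: 58 - 2q_M - (q_C) = 0.
Cinder's profit: π_C = (114 - Q)q_C - (24q_C). Setting ∂π_C/∂q_C = 0: 90 - 2q_C - (q_M) = 0.
Best responses: q_M = (58 - q_C)/2, q_C = (90 - q_M)/2.
Solving the pair: q_M = 26/3, q_C = 122/3.
Total output Q = 26/3 + 122/3 = 148/3.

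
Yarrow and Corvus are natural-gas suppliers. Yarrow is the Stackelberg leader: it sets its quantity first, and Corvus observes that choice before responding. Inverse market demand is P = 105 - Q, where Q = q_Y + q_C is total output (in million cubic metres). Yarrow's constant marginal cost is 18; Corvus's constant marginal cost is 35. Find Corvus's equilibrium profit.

Solve by backward induction. Given q_Y, the follower Corvus maximises π_C = (105 - q_Y - q_C)q_C - 35q_C.
Follower FOC: 70 - q_Y - 2q_C = 0, so q_C(q_Y) = (70 - q_Y)/2.
The leader anticipates this reaction. Substituting into P = 105 - Q gives P = 70 - (1/2)q_Y, so π_Y = (70 - (1/2)q_Y)q_Y - 18q_Y.
Maximising: ∂π_Y/∂q_Y = 52 - q_Y = 0, giving q_Y = 52.
Then q_C = (70 - 52)/2 = 9.
Price P = 105 - 61 = 44.
Corvus's profit: (44 - 35)·9 = 81.

81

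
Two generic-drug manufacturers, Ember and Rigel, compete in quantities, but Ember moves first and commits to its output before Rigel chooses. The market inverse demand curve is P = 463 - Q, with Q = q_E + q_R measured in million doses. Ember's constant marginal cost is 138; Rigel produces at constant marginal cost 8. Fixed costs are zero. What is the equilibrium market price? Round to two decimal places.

186.75

The follower Rigel best-responds to any q_E: π_R = (463 - Q)q_R - 8q_R.
Follower FOC: 455 - q_E - 2q_R = 0, so q_R(q_E) = (455 - q_E)/2.
The leader anticipates this reaction. Substituting into P = 463 - Q gives P = 471/2 - (1/2)q_E, so π_E = (471/2 - (1/2)q_E)q_E - 138q_E.
Maximising: ∂π_E/∂q_E = 195/2 - q_E = 0, giving q_E = 195/2.
Then q_R = (455 - 195/2)/2 = 715/4.
Total output Q = 1105/4, so price P = 463 - 1105/4 = 747/4.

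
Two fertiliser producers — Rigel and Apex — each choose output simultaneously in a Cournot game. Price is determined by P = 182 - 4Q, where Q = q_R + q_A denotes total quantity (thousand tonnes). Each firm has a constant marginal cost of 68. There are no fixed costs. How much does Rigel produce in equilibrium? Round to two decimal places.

9.50

A representative firm's profit is π_i = q_i(182 - 4Q) - 68q_i.
Setting ∂π_i/∂q_i = 0 with rivals' quantities fixed: 114 - 8q_i - 4q_j = 0.
By symmetry each firm produces the same amount; substituting q_j = q_i yields q_i = 114/12 = 19/2.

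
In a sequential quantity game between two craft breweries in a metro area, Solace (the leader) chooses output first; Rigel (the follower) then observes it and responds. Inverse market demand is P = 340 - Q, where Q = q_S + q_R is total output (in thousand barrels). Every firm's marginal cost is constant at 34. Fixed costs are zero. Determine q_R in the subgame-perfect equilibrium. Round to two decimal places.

Solve by backward induction. Given q_S, the follower Rigel maximises π_R = (340 - q_S - q_R)q_R - 34q_R.
Follower FOC: 306 - q_S - 2q_R = 0, so q_R(q_S) = (306 - q_S)/2.
Solace substitutes q_R(q_S) into its own profit: π_S = q_S(340 - q_S - (306 - q_S)/2) - 34q_S = (187 - (1/2)q_S)q_S - 34q_S.
Maximising: ∂π_S/∂q_S = 153 - q_S = 0, giving q_S = 153.
Then q_R = (306 - 153)/2 = 153/2.

76.50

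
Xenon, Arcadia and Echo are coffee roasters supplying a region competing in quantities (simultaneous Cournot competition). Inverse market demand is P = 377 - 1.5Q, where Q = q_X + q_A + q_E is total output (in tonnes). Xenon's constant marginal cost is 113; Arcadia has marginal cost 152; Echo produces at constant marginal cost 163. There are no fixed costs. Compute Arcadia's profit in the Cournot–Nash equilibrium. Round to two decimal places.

Xenon's profit: π_X = (377 - 1.5Q)q_X - (113q_X). Setting ∂π_X/∂q_X = 0: 264 - 3q_X - (3/2)(q_A + q_E) = 0.
Arcadia's first-order condition: 225 - 3q_A - (3/2)(q_X + q_E) = 0.
Echo's profit: π_E = (377 - 1.5Q)q_E - (163q_E). Setting ∂π_E/∂q_E = 0: 214 - 3q_E - (3/2)(q_X + q_A) = 0.
Summing all 3 equations gives 703 − 6Q = 0, hence Q = 703/6.
Back-substituting: q_X = (264 − 703/4)/(3/2) = 353/6, q_A = (225 − 703/4)/(3/2) = 197/6, q_E = (214 − 703/4)/(3/2) = 51/2.
Price P = 377 - (3/2)·(703/6) = 805/4.
Arcadia's profit: (805/4 - 152)·(197/6) = 1617.0417.

1617.04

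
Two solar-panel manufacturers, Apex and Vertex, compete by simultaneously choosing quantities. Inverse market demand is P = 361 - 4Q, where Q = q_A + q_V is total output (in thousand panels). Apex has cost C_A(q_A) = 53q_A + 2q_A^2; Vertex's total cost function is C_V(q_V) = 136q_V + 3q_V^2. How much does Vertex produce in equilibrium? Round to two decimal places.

9.66

Apex's profit: π_A = (361 - 4Q)q_A - (53q_A + 2q_A²). Setting ∂π_A/∂q_A = 0: 308 - 12q_A - 4(q_V) = 0.
Vertex's first-order condition: 225 - 14q_V - 4(q_A) = 0.
So q_A = (308 - 4q_V)/12 and q_V = (225 - 4q_A)/14.
Solving the pair: q_A = 853/38, q_V = 367/38.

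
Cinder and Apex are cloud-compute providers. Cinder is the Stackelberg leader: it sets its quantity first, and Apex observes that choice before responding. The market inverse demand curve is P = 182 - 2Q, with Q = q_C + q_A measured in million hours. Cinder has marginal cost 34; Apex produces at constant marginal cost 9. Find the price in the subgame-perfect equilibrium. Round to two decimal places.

64.75

Solve by backward induction. Given q_C, the follower Apex maximises π_A = (182 - 2q_C - 2q_A)q_A - 9q_A.
∂π_A/∂q_A = 173 - 2q_C - 4q_A = 0 gives the reaction function q_A = (173 - 2q_C)/4.
The leader anticipates this reaction. Substituting into P = 182 - 2Q gives P = 191/2 - q_C, so π_C = (191/2 - q_C)q_C - 34q_C.
Maximising: ∂π_C/∂q_C = 123/2 - 2q_C = 0, giving q_C = 123/4.
Then q_A = (173 - 2·(123/4))/4 = 223/8.
Total output Q = 469/8, so price P = 182 - 2·(469/8) = 259/4.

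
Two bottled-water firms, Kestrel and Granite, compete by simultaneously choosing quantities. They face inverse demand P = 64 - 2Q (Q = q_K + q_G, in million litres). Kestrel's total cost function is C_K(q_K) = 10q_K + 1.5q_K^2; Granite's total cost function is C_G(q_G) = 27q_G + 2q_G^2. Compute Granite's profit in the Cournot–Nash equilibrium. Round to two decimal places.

33.73

Kestrel's profit: π_K = (64 - 2Q)q_K - (10q_K + (3/2)q_K²). Setting ∂π_K/∂q_K = 0: 54 - 7q_K - 2(q_G) = 0.
Granite's profit: π_G = (64 - 2Q)q_G - (27q_G + 2q_G²). Setting ∂π_G/∂q_G = 0: 37 - 8q_G - 2(q_K) = 0.
So q_K = (54 - 2q_G)/7 and q_G = (37 - 2q_K)/8.
Substituting one into the other gives q_K = 179/26 and q_G = 151/52.
Price P = 64 - 2·(509/52) = 1155/26.
Granite's profit: (1155/26)·(151/52) - 27·(151/52) - 2(151/52)² = 33.7293.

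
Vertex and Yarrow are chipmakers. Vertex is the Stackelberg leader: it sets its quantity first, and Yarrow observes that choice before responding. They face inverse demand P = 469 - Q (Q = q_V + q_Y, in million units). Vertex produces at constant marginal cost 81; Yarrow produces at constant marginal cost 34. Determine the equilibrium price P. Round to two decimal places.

166.25

The follower Yarrow best-responds to any q_V: π_Y = (469 - Q)q_Y - 34q_Y.
∂π_Y/∂q_Y = 435 - q_V - 2q_Y = 0 gives the reaction function q_Y = (435 - q_V)/2.
The leader anticipates this reaction. Substituting into P = 469 - Q gives P = 503/2 - (1/2)q_V, so π_V = (503/2 - (1/2)q_V)q_V - 81q_V.
Leader FOC: 341/2 - q_V = 0, so q_V = 341/2.
Then q_Y = (435 - 341/2)/2 = 529/4.
Total output Q = 1211/4, so price P = 469 - 1211/4 = 665/4.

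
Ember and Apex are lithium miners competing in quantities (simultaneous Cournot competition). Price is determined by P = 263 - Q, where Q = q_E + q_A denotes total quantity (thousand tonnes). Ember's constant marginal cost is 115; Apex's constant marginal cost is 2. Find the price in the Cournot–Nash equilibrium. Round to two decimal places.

Ember's profit: π_E = (263 - Q)q_E - (115q_E). Setting ∂π_E/∂q_E = 0: 148 - 2q_E - (q_A) = 0.
Apex's profit: π_A = (263 - Q)q_A - (2q_A). Setting ∂π_A/∂q_A = 0: 261 - 2q_A - (q_E) = 0.
Rearranging gives the reaction functions q_E = (148 - q_A)/2 and q_A = (261 - q_E)/2.
Solving the pair: q_E = 35/3, q_A = 374/3.
Total output Q = 409/3, so price P = 263 - 409/3 = 380/3.

126.67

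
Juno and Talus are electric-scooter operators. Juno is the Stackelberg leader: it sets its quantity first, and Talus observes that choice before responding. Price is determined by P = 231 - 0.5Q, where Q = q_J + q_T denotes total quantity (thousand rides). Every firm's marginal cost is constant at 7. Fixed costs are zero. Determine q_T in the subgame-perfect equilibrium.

112

Solve by backward induction. Given q_J, the follower Talus maximises π_T = (231 - (1/2)q_J - (1/2)q_T)q_T - 7q_T.
∂π_T/∂q_T = 224 - (1/2)q_J - q_T = 0 gives the reaction function q_T = (224 - (1/2)q_J).
The leader anticipates this reaction. Substituting into P = 231 - 0.5Q gives P = 119 - (1/4)q_J, so π_J = (119 - (1/4)q_J)q_J - 7q_J.
Leader FOC: 112 - (1/2)q_J = 0, so q_J = 224.
Then q_T = (224 - (1/2)·224) = 112.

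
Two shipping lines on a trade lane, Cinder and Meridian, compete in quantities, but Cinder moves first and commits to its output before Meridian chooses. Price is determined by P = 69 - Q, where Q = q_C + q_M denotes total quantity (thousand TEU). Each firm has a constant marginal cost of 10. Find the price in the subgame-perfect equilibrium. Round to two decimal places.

24.75

The follower Meridian best-responds to any q_C: π_M = (69 - Q)q_M - 10q_M.
∂π_M/∂q_M = 59 - q_C - 2q_M = 0 gives the reaction function q_M = (59 - q_C)/2.
Cinder substitutes q_M(q_C) into its own profit: π_C = q_C(69 - q_C - (59 - q_C)/2) - 10q_C = (79/2 - (1/2)q_C)q_C - 10q_C.
Leader FOC: 59/2 - q_C = 0, so q_C = 59/2.
Then q_M = (59 - 59/2)/2 = 59/4.
Total output Q = 177/4, so price P = 69 - 177/4 = 99/4.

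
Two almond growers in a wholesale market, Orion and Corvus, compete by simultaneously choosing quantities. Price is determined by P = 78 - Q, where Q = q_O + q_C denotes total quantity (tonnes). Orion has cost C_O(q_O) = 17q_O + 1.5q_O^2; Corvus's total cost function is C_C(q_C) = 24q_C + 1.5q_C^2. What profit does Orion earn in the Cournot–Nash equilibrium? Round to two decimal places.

273.44

Orion's profit: π_O = (78 - Q)q_O - (17q_O + (3/2)q_O²). Setting ∂π_O/∂q_O = 0: 61 - 5q_O - (q_C) = 0.
Corvus's first-order condition: 54 - 5q_C - (q_O) = 0.
Rearranging gives the reaction functions q_O = (61 - q_C)/5 and q_C = (54 - q_O)/5.
Substituting one into the other gives q_O = 251/24 and q_C = 209/24.
Price P = 78 - 115/6 = 353/6.
Orion's profit: (353/6)·(251/24) - 17·(251/24) - (3/2)(251/24)² = 273.4418.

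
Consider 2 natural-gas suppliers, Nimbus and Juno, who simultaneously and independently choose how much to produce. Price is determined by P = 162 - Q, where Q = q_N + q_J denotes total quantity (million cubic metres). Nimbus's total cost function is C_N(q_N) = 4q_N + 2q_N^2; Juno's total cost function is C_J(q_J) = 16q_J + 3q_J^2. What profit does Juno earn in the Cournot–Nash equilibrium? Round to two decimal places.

Nimbus's profit: π_N = (162 - Q)q_N - (4q_N + 2q_N²). Setting ∂π_N/∂q_N = 0: 158 - 6q_N - (q_J) = 0.
Juno's first-order condition: 146 - 8q_J - (q_N) = 0.
Best responses: q_N = (158 - q_J)/6, q_J = (146 - q_N)/8.
Substituting one into the other gives q_N = 1118/47 and q_J = 718/47.
Price P = 162 - 1836/47 = 122.9362.
Juno's profit: 122.9362·(718/47) - 16·(718/47) - 3(718/47)² = 933.4975.

933.50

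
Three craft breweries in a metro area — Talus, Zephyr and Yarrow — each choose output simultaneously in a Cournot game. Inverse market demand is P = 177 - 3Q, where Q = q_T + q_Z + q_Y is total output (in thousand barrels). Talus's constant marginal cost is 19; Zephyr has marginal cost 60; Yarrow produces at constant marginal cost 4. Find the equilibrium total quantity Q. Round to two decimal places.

37.33

Talus's profit: π_T = (177 - 3Q)q_T - (19q_T). Setting ∂π_T/∂q_T = 0: 158 - 6q_T - 3(q_Z + q_Y) = 0.
Zephyr's profit: π_Z = (177 - 3Q)q_Z - (60q_Z). Setting ∂π_Z/∂q_Z = 0: 117 - 6q_Z - 3(q_T + q_Y) = 0.
Yarrow's first-order condition: 173 - 6q_Y - 3(q_T + q_Z) = 0.
Summing all 3 equations gives 448 − 12Q = 0, hence Q = 112/3.
Back-substituting: q_T = (158 − 112)/3 = 46/3, q_Z = (117 − 112)/3 = 5/3, q_Y = (173 − 112)/3 = 61/3.
Total output Q = 46/3 + 5/3 + 61/3 = 112/3.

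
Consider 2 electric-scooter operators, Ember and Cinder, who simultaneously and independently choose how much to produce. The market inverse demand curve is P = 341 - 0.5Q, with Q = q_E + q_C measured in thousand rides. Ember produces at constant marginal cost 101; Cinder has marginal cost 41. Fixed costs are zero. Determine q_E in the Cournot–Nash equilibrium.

120

Ember's profit: π_E = (341 - 0.5Q)q_E - (101q_E). Setting ∂π_E/∂q_E = 0: 240 - q_E - (1/2)(q_C) = 0.
Cinder's first-order condition: 300 - q_C - (1/2)(q_E) = 0.
So q_E = (240 - (1/2)q_C) and q_C = (300 - (1/2)q_E).
Substituting one into the other gives q_E = 120 and q_C = 240.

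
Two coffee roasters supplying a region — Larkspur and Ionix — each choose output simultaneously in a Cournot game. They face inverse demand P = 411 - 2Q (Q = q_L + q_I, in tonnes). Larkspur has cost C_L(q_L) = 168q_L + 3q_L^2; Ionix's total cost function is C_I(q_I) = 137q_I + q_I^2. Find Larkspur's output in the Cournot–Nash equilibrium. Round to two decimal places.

16.25

Larkspur's profit: π_L = (411 - 2Q)q_L - (168q_L + 3q_L²). Setting ∂π_L/∂q_L = 0: 243 - 10q_L - 2(q_I) = 0.
Ionix's profit: π_I = (411 - 2Q)q_I - (137q_I + q_I²). Setting ∂π_I/∂q_I = 0: 274 - 6q_I - 2(q_L) = 0.
Best responses: q_L = (243 - 2q_I)/10, q_I = (274 - 2q_L)/6.
Solving the pair: q_L = 65/4, q_I = 161/4.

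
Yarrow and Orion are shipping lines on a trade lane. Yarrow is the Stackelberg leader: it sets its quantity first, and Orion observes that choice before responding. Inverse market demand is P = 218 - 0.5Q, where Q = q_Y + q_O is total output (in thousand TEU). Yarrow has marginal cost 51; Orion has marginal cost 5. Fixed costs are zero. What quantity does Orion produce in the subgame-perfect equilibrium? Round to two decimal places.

Solve by backward induction. Given q_Y, the follower Orion maximises π_O = (218 - (1/2)q_Y - (1/2)q_O)q_O - 5q_O.
∂π_O/∂q_O = 213 - (1/2)q_Y - q_O = 0 gives the reaction function q_O = (213 - (1/2)q_Y).
The leader anticipates this reaction. Substituting into P = 218 - 0.5Q gives P = 223/2 - (1/4)q_Y, so π_Y = (223/2 - (1/4)q_Y)q_Y - 51q_Y.
Maximising: ∂π_Y/∂q_Y = 121/2 - (1/2)q_Y = 0, giving q_Y = 121.
Then q_O = (213 - (1/2)·121) = 305/2.

152.50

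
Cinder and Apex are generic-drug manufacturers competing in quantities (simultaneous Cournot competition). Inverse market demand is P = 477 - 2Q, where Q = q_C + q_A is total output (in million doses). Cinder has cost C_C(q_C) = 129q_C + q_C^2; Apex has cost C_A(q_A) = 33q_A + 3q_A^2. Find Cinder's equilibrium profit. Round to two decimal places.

6427.10

Cinder's profit: π_C = (477 - 2Q)q_C - (129q_C + q_C²). Setting ∂π_C/∂q_C = 0: 348 - 6q_C - 2(q_A) = 0.
Apex's profit: π_A = (477 - 2Q)q_A - (33q_A + 3q_A²). Setting ∂π_A/∂q_A = 0: 444 - 10q_A - 2(q_C) = 0.
Rearranging gives the reaction functions q_C = (348 - 2q_A)/6 and q_A = (444 - 2q_C)/10.
Substituting one into the other gives q_C = 324/7 and q_A = 246/7.
Price P = 477 - 2·(570/7) = 314.1429.
Cinder's profit: 314.1429·(324/7) - 129·(324/7) - (324/7)² = 6427.1020.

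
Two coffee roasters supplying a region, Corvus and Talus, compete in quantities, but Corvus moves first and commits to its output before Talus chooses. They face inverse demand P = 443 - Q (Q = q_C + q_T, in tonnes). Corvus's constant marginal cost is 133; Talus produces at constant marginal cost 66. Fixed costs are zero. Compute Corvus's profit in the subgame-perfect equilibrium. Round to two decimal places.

The follower Talus best-responds to any q_C: π_T = (443 - Q)q_T - 66q_T.
∂π_T/∂q_T = 377 - q_C - 2q_T = 0 gives the reaction function q_T = (377 - q_C)/2.
Corvus substitutes q_T(q_C) into its own profit: π_C = q_C(443 - q_C - (377 - q_C)/2) - 133q_C = (509/2 - (1/2)q_C)q_C - 133q_C.
Maximising: ∂π_C/∂q_C = 243/2 - q_C = 0, giving q_C = 243/2.
Then q_T = (377 - 243/2)/2 = 511/4.
Price P = 443 - 997/4 = 775/4.
Corvus's profit: (775/4 - 133)·(243/2) = 7381.1250.

7381.13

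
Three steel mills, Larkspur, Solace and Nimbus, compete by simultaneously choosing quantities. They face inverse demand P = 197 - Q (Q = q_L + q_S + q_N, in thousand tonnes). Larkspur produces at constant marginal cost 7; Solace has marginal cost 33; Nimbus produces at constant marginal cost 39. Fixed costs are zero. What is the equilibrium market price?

69

Larkspur's profit: π_L = (197 - Q)q_L - (7q_L). Setting ∂π_L/∂q_L = 0: 190 - 2q_L - (q_S + q_N) = 0.
Solace's profit: π_S = (197 - Q)q_S - (33q_S). Setting ∂π_S/∂q_S = 0: 164 - 2q_S - (q_L + q_N) = 0.
Nimbus's profit: π_N = (197 - Q)q_N - (39q_N). Setting ∂π_N/∂q_N = 0: 158 - 2q_N - (q_L + q_S) = 0.
Summing all 3 equations gives 512 − 4Q = 0, hence Q = 128.
Back-substituting: q_L = (190 − 128) = 62, q_S = (164 − 128) = 36, q_N = (158 − 128) = 30.
Total output Q = 128, so price P = 197 - 128 = 69.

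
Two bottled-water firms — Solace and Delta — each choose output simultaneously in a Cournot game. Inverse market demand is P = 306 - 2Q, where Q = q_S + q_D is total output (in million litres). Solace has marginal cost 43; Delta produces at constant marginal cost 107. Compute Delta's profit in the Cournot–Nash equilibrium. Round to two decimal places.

1012.50

Solace's profit: π_S = (306 - 2Q)q_S - (43q_S). Setting ∂π_S/∂q_S = 0: 263 - 4q_S - 2(q_D) = 0.
Delta's profit: π_D = (306 - 2Q)q_D - (107q_D). Setting ∂π_D/∂q_D = 0: 199 - 4q_D - 2(q_S) = 0.
Best responses: q_S = (263 - 2q_D)/4, q_D = (199 - 2q_S)/4.
Substituting one into the other gives q_S = 109/2 and q_D = 45/2.
Price P = 306 - 2·77 = 152.
Delta's profit: (152 - 107)·(45/2) = 1012.5000.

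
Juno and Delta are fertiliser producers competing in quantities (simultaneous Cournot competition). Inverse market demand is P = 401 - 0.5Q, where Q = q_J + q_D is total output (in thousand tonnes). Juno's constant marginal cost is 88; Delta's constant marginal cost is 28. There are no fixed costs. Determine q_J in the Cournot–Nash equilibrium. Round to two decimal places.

168.67

Juno's profit: π_J = (401 - 0.5Q)q_J - (88q_J). Setting ∂π_J/∂q_J = 0: 313 - q_J - (1/2)(q_D) = 0.
Delta's profit: π_D = (401 - 0.5Q)q_D - (28q_D). Setting ∂π_D/∂q_D = 0: 373 - q_D - (1/2)(q_J) = 0.
So q_J = (313 - (1/2)q_D) and q_D = (373 - (1/2)q_J).
Solving the pair: q_J = 506/3, q_D = 866/3.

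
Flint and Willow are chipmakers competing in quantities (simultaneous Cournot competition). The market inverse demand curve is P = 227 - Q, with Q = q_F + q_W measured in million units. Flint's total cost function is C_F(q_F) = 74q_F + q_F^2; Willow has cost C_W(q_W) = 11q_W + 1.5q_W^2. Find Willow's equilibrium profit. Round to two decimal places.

Flint's profit: π_F = (227 - Q)q_F - (74q_F + q_F²). Setting ∂π_F/∂q_F = 0: 153 - 4q_F - (q_W) = 0.
Willow's first-order condition: 216 - 5q_W - (q_F) = 0.
Best responses: q_F = (153 - q_W)/4, q_W = (216 - q_F)/5.
Substituting one into the other gives q_F = 549/19 and q_W = 711/19.
Price P = 227 - 1260/19 = 160.6842.
Willow's profit: 160.6842·(711/19) - 11·(711/19) - (3/2)(711/19)² = 3500.8380.

3500.84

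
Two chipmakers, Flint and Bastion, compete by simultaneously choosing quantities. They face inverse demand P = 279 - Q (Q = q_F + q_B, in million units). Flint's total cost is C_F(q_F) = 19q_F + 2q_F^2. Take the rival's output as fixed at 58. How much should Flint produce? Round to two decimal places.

33.67

With the rival's output fixed at 58, Flint's profit is π_F = (279 - 58 - q_F)q_F - (19q_F + 2q_F²) = (221 - q_F)q_F - (19q_F + 2q_F²).
∂π_F/∂q_F = 202 - 6q_F = 0, so q_F = 101/3.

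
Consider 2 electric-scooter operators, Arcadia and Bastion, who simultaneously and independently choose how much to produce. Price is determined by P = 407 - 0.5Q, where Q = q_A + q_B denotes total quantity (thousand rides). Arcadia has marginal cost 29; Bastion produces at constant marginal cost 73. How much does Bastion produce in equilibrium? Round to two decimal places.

193.33

Arcadia's profit: π_A = (407 - 0.5Q)q_A - (29q_A). Setting ∂π_A/∂q_A = 0: 378 - q_A - (1/2)(q_B) = 0.
Bastion's first-order condition: 334 - q_B - (1/2)(q_A) = 0.
Rearranging gives the reaction functions q_A = (378 - (1/2)q_B) and q_B = (334 - (1/2)q_A).
Solving the pair: q_A = 844/3, q_B = 580/3.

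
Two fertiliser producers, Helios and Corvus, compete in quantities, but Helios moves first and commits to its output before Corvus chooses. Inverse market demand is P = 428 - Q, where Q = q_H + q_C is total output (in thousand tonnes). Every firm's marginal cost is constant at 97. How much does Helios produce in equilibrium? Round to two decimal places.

Solve by backward induction. Given q_H, the follower Corvus maximises π_C = (428 - q_H - q_C)q_C - 97q_C.
Setting the follower's marginal profit to zero, 331 - q_H - 2q_C = 0, i.e. q_C = (331 - q_H)/2.
Helios substitutes q_C(q_H) into its own profit: π_H = q_H(428 - q_H - (331 - q_H)/2) - 97q_H = (525/2 - (1/2)q_H)q_H - 97q_H.
Maximising: ∂π_H/∂q_H = 331/2 - q_H = 0, giving q_H = 331/2.
Then q_C = (331 - 331/2)/2 = 331/4.

165.50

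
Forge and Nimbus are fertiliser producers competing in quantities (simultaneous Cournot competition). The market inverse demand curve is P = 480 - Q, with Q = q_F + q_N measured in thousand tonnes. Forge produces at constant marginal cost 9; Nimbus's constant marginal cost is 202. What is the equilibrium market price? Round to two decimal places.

Forge's profit: π_F = (480 - Q)q_F - (9q_F). Setting ∂π_F/∂q_F = 0: 471 - 2q_F - (q_N) = 0.
Nimbus's profit: π_N = (480 - Q)q_N - (202q_N). Setting ∂π_N/∂q_N = 0: 278 - 2q_N - (q_F) = 0.
So q_F = (471 - q_N)/2 and q_N = (278 - q_F)/2.
Solving the pair: q_F = 664/3, q_N = 85/3.
Total output Q = 749/3, so price P = 480 - 749/3 = 691/3.

230.33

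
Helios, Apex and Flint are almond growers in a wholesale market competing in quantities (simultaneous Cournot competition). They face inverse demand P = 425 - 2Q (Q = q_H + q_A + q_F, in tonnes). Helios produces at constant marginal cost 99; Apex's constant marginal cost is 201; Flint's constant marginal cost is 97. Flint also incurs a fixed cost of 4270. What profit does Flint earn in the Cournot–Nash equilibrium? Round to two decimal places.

Helios's profit: π_H = (425 - 2Q)q_H - (99q_H). Setting ∂π_H/∂q_H = 0: 326 - 4q_H - 2(q_A + q_F) = 0.
Apex's profit: π_A = (425 - 2Q)q_A - (201q_A). Setting ∂π_A/∂q_A = 0: 224 - 4q_A - 2(q_H + q_F) = 0.
Flint's profit: π_F = (425 - 2Q)q_F - (97q_F). Setting ∂π_F/∂q_F = 0: 328 - 4q_F - 2(q_H + q_A) = 0.
Summing all 3 equations gives 878 − 8Q = 0, hence Q = 439/4.
Back-substituting: q_H = (326 − 439/2)/2 = 213/4, q_A = (224 − 439/2)/2 = 9/4, q_F = (328 − 439/2)/2 = 217/4.
Price P = 425 - 2·(439/4) = 411/2.
Flint's profit: (411/2 - 97)·(217/4) - 4270 = 1616.1250.

1616.13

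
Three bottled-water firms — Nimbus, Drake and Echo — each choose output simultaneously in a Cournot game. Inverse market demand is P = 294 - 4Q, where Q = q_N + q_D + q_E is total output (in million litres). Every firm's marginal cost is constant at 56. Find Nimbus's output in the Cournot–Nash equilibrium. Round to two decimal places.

14.88

Each firm earns π_i = (294 - 4Q)q_i - 56q_i.
Setting ∂π_i/∂q_i = 0 with rivals' quantities fixed: 238 - 8q_i - 4·Σ_{j≠i} q_j = 0.
With identical firms every q_j equals q_i, so Σ_{j≠i} q_j = 2q_i and 238 = 16q_i, giving q_i = 119/8.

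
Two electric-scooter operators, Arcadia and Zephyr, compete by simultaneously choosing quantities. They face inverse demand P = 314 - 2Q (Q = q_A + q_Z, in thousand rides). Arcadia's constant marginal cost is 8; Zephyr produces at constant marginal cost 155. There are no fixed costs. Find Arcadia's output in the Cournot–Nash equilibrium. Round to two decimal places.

Arcadia's profit: π_A = (314 - 2Q)q_A - (8q_A). Setting ∂π_A/∂q_A = 0: 306 - 4q_A - 2(q_Z) = 0.
Zephyr's profit: π_Z = (314 - 2Q)q_Z - (155q_Z). Setting ∂π_Z/∂q_Z = 0: 159 - 4q_Z - 2(q_A) = 0.
Rearranging gives the reaction functions q_A = (306 - 2q_Z)/4 and q_Z = (159 - 2q_A)/4.
Solving the pair: q_A = 151/2, q_Z = 2.

75.50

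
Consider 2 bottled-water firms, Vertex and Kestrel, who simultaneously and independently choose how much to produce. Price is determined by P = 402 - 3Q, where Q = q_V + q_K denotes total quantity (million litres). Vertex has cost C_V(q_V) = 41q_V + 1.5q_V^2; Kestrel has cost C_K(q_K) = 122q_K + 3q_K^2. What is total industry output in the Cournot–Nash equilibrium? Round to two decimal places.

49.79

Vertex's profit: π_V = (402 - 3Q)q_V - (41q_V + (3/2)q_V²). Setting ∂π_V/∂q_V = 0: 361 - 9q_V - 3(q_K) = 0.
Kestrel's profit: π_K = (402 - 3Q)q_K - (122q_K + 3q_K²). Setting ∂π_K/∂q_K = 0: 280 - 12q_K - 3(q_V) = 0.
Best responses: q_V = (361 - 3q_K)/9, q_K = (280 - 3q_V)/12.
Substituting one into the other gives q_V = 388/11 and q_K = 479/33.
Total output Q = 388/11 + 479/33 = 1643/33.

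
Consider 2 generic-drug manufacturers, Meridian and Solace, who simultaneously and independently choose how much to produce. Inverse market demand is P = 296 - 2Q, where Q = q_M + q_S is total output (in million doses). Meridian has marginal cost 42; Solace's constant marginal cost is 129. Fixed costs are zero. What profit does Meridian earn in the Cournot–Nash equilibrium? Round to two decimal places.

Meridian's profit: π_M = (296 - 2Q)q_M - (42q_M). Setting ∂π_M/∂q_M = 0: 254 - 4q_M - 2(q_S) = 0.
Solace's profit: π_S = (296 - 2Q)q_S - (129q_S). Setting ∂π_S/∂q_S = 0: 167 - 4q_S - 2(q_M) = 0.
Best responses: q_M = (254 - 2q_S)/4, q_S = (167 - 2q_M)/4.
Solving the pair: q_M = 341/6, q_S = 40/3.
Price P = 296 - 2·(421/6) = 467/3.
Meridian's profit: (467/3 - 42)·(341/6) = 6460.0556.

6460.06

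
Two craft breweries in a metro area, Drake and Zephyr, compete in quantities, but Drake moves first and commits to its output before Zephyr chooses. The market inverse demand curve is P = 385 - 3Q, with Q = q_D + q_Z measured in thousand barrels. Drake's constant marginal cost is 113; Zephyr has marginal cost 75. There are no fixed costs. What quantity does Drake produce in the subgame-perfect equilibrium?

39

Solve by backward induction. Given q_D, the follower Zephyr maximises π_Z = (385 - 3q_D - 3q_Z)q_Z - 75q_Z.
Follower FOC: 310 - 3q_D - 6q_Z = 0, so q_Z(q_D) = (310 - 3q_D)/6.
The leader anticipates this reaction. Substituting into P = 385 - 3Q gives P = 230 - (3/2)q_D, so π_D = (230 - (3/2)q_D)q_D - 113q_D.
The leader's first-order condition 117 - 3q_D = 0 yields q_D = 39.
Then q_Z = (310 - 3·39)/6 = 193/6.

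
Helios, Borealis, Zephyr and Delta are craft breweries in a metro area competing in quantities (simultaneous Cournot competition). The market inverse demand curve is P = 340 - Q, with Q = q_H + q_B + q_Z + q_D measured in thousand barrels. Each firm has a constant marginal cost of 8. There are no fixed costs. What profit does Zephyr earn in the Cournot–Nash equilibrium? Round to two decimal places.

4408.96

A representative firm's profit is π_i = q_i(340 - Q) - 8q_i.
First-order condition (treating rivals' output as given): 332 - 2q_i - Σ_{j≠i} q_j = 0.
By symmetry each firm produces the same amount; substituting Σ_{j≠i} q_j = 3q_i yields q_i = 332/5.
Price P = 340 - 1328/5 = 372/5.
Zephyr's profit: (372/5 - 8)·(332/5) = 4408.9600.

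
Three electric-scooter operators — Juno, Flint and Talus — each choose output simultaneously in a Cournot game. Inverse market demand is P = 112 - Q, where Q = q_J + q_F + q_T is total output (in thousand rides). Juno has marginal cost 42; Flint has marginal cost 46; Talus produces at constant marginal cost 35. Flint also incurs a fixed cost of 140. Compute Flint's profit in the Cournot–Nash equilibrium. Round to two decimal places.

22.56

Juno's profit: π_J = (112 - Q)q_J - (42q_J). Setting ∂π_J/∂q_J = 0: 70 - 2q_J - (q_F + q_T) = 0.
Flint's first-order condition: 66 - 2q_F - (q_J + q_T) = 0.
Talus's profit: π_T = (112 - Q)q_T - (35q_T). Setting ∂π_T/∂q_T = 0: 77 - 2q_T - (q_J + q_F) = 0.
Adding the 3 first-order conditions: 213 − 4Q = 0, so Q = 213/4.
Back-substituting: q_J = (70 − 213/4) = 67/4, q_F = (66 − 213/4) = 51/4, q_T = (77 − 213/4) = 95/4.
Price P = 112 - 213/4 = 235/4.
Flint's profit: (235/4 - 46)·(51/4) - 140 = 361/16.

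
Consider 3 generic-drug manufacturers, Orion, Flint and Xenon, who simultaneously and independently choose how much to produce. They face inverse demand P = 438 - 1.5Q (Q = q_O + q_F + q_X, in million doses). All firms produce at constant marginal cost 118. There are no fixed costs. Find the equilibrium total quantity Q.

160

Each firm earns π_i = (438 - 1.5Q)q_i - 118q_i.
Setting ∂π_i/∂q_i = 0 with rivals' quantities fixed: 320 - 3q_i - (3/2)·Σ_{j≠i} q_j = 0.
By symmetry each firm produces the same amount; substituting Σ_{j≠i} q_j = 2q_i yields q_i = 320/6 = 160/3.
Total output Q = 160/3 + 160/3 + 160/3 = 160.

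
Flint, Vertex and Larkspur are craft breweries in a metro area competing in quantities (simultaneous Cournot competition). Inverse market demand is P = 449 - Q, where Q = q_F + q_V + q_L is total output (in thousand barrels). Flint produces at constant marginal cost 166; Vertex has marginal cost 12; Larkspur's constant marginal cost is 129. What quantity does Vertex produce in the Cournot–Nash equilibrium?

Flint's profit: π_F = (449 - Q)q_F - (166q_F). Setting ∂π_F/∂q_F = 0: 283 - 2q_F - (q_V + q_L) = 0.
Vertex's first-order condition: 437 - 2q_V - (q_F + q_L) = 0.
Larkspur's first-order condition: 320 - 2q_L - (q_F + q_V) = 0.
Summing all 3 equations gives 1040 − 4Q = 0, hence Q = 260.
Back-substituting: q_F = (283 − 260) = 23, q_V = (437 − 260) = 177, q_L = (320 − 260) = 60.

177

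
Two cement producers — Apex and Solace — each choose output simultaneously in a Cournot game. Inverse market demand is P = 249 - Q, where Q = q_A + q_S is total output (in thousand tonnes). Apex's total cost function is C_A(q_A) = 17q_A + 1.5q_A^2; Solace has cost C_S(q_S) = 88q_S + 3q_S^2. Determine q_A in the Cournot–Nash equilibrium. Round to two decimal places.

Apex's profit: π_A = (249 - Q)q_A - (17q_A + (3/2)q_A²). Setting ∂π_A/∂q_A = 0: 232 - 5q_A - (q_S) = 0.
Solace's first-order condition: 161 - 8q_S - (q_A) = 0.
Rearranging gives the reaction functions q_A = (232 - q_S)/5 and q_S = (161 - q_A)/8.
Substituting one into the other gives q_A = 565/13 and q_S = 191/13.

43.46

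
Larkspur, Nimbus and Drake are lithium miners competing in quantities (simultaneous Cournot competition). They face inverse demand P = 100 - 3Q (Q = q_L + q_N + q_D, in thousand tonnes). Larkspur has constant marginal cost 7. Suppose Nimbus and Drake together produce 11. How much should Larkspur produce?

With rivals' combined output fixed at 11, Larkspur's profit is π_L = (100 - 3·11 - 3q_L)q_L - (7q_L) = (67 - 3q_L)q_L - (7q_L).
∂π_L/∂q_L = 60 - 6q_L = 0, so q_L = 10.

10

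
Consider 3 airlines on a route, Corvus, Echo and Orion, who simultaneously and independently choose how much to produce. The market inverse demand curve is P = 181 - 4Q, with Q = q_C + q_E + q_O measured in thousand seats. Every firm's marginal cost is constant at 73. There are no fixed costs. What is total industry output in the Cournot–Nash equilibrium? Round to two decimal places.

20.25

Each firm earns π_i = (181 - 4Q)q_i - 73q_i.
First-order condition (treating rivals' output as given): 108 - 8q_i - 4·Σ_{j≠i} q_j = 0.
By symmetry each firm produces the same amount; substituting Σ_{j≠i} q_j = 2q_i yields q_i = 108/16 = 27/4.
Total output Q = 27/4 + 27/4 + 27/4 = 81/4.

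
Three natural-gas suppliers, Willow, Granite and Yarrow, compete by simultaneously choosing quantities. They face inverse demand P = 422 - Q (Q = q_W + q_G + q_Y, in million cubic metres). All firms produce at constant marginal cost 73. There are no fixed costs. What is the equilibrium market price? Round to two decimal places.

Each firm earns π_i = (422 - Q)q_i - 73q_i.
Setting ∂π_i/∂q_i = 0 with rivals' quantities fixed: 349 - 2q_i - Σ_{j≠i} q_j = 0.
With identical firms every q_j equals q_i, so Σ_{j≠i} q_j = 2q_i and 349 = 4q_i, giving q_i = 349/4.
Total output Q = 1047/4, so price P = 422 - 1047/4 = 641/4.

160.25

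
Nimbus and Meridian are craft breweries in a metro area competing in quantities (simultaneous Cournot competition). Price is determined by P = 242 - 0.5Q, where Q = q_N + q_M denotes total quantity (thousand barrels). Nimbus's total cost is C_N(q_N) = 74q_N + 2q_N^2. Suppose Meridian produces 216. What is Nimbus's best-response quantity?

With the rival's output fixed at 216, Nimbus's profit is π_N = (242 - (1/2)·216 - (1/2)q_N)q_N - (74q_N + 2q_N²) = (134 - (1/2)q_N)q_N - (74q_N + 2q_N²).
∂π_N/∂q_N = 60 - 5q_N = 0, so q_N = 12.

12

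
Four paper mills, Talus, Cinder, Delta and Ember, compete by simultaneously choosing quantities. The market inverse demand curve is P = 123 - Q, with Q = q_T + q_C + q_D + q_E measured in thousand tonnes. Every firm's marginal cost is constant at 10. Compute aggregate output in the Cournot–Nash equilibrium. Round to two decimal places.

90.40

Each firm earns π_i = (123 - Q)q_i - 10q_i.
Setting ∂π_i/∂q_i = 0 with rivals' quantities fixed: 113 - 2q_i - Σ_{j≠i} q_j = 0.
With identical firms every q_j equals q_i, so Σ_{j≠i} q_j = 3q_i and 113 = 5q_i, giving q_i = 113/5.
Total output Q = 113/5 + 113/5 + 113/5 + 113/5 = 452/5.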